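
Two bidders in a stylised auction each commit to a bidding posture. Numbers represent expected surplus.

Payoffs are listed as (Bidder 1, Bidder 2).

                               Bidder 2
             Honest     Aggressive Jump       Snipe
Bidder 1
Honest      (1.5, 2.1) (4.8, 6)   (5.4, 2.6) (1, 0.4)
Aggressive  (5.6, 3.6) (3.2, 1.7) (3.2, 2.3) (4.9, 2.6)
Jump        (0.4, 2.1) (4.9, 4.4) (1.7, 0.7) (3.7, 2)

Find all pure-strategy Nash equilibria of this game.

Bidder 1 against Honest: payoffs 1.5, 5.6, 0.4 → best response Aggressive.
Bidder 1 against Aggressive: payoffs 4.8, 3.2, 4.9 → best response Jump.
Bidder 1 against Jump: payoffs 5.4, 3.2, 1.7 → best response Honest.
Bidder 1 against Snipe: payoffs 1, 4.9, 3.7 → best response Aggressive.
Bidder 2 against Honest: payoffs 2.1, 6, 2.6, 0.4 → best response Aggressive.
Bidder 2 against Aggressive: payoffs 3.6, 1.7, 2.3, 2.6 → best response Honest.
Bidder 2 against Jump: payoffs 2.1, 4.4, 0.7, 2 → best response Aggressive.
Mutual best responses: (Aggressive, Honest); (Jump, Aggressive).

Pure-strategy Nash equilibria: (Aggressive, Honest); (Jump, Aggressive)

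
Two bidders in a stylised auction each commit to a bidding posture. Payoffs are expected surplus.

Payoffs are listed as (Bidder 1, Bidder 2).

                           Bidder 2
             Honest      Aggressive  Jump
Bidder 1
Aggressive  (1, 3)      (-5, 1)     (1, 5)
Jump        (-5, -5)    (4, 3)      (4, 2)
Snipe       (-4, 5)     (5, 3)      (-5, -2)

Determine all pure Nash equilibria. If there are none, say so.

No pure-strategy Nash equilibrium.

Bidder 1 against Honest: payoffs 1, -5, -4 → best response Aggressive.
Bidder 1 against Aggressive: payoffs -5, 4, 5 → best response Snipe.
Bidder 1 against Jump: payoffs 1, 4, -5 → best response Jump.
Bidder 2 against Aggressive: payoffs 3, 1, 5 → best response Jump.
Bidder 2 against Jump: payoffs -5, 3, 2 → best response Aggressive.
Bidder 2 against Snipe: payoffs 5, 3, -2 → best response Honest.
No profile is a mutual best response for all players.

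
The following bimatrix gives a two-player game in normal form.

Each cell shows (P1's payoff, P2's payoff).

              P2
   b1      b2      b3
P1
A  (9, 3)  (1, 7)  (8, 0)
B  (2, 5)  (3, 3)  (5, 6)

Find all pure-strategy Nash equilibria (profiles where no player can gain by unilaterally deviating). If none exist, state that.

(A, b1): P2 can switch to b2 (3 → 7). Not NE.
(A, b2): P1 can switch to B (1 → 3). Not NE.
(A, b3): P2 can switch to b1 (0 → 3). Not NE.
(B, b1): P1 can switch to A (2 → 9). Not NE.
(B, b2): P2 can switch to b1 (3 → 5). Not NE.
(B, b3): P1 can switch to A (5 → 8). Not NE.

none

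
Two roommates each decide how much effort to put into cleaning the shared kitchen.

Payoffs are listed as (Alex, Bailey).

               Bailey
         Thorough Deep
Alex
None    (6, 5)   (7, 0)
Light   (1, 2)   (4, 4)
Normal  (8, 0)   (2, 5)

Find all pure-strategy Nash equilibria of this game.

This game has no pure Nash equilibrium.

(None, Thorough): Alex can switch to Normal (6 → 8). Not NE.
(None, Deep): Bailey can switch to Thorough (0 → 5). Not NE.
(Light, Thorough): Alex can switch to None (1 → 6). Not NE.
(Light, Deep): Alex can switch to None (4 → 7). Not NE.
(Normal, Thorough): Bailey can switch to Deep (0 → 5). Not NE.
(Normal, Deep): Alex can switch to None (2 → 7). Not NE.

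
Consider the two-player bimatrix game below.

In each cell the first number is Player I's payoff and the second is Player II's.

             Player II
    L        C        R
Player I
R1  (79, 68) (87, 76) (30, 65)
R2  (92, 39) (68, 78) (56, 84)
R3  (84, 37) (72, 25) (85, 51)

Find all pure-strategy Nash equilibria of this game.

(R1, C); (R3, R)

(R1, L): Player I can switch to R2 (79 → 92). Not NE.
(R1, C): Player I gets 87, best alternative 72; Player II gets 76, best alternative 68. No profitable deviation — NE.
(R1, R): Player I can switch to R2 (30 → 56). Not NE.
(R2, L): Player II can switch to C (39 → 78). Not NE.
(R2, C): Player I can switch to R1 (68 → 87). Not NE.
(R2, R): Player I can switch to R3 (56 → 85). Not NE.
(R3, L): Player I can switch to R2 (84 → 92). Not NE.
(R3, C): Player I can switch to R1 (72 → 87). Not NE.
(R3, R): Player I gets 85, best alternative 56; Player II gets 51, best alternative 37. No profitable deviation — NE.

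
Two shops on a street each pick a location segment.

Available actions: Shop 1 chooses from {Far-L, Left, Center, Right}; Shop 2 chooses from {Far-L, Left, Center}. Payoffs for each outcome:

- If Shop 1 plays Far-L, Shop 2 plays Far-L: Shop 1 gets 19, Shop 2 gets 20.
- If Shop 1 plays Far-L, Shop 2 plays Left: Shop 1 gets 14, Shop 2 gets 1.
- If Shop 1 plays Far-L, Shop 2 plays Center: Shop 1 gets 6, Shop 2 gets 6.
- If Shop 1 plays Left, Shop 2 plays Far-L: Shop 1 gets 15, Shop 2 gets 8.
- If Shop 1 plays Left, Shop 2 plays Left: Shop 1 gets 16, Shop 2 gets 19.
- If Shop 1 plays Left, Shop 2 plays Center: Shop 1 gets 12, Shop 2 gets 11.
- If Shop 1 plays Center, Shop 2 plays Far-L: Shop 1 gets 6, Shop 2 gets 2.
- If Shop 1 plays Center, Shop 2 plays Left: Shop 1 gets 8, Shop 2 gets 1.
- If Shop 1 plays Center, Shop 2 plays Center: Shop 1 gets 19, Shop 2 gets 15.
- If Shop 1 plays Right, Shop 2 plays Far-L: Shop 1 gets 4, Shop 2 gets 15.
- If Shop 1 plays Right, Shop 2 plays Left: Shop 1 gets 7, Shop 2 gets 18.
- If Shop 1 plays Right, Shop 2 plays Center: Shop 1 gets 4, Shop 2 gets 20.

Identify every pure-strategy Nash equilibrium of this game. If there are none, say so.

The pure Nash equilibria are (Far-L, Far-L) and (Left, Left) and (Center, Center).

Check each profile: it is a Nash equilibrium iff no player can strictly gain by switching unilaterally.
(Far-L, Far-L): Shop 1 gets 19, best alternative 15; Shop 2 gets 20, best alternative 6. No profitable deviation — NE.
(Far-L, Left): Shop 1 can switch to Left (14 → 16). Not NE.
(Far-L, Center): Shop 1 can switch to Left (6 → 12). Not NE.
(Left, Far-L): Shop 1 can switch to Far-L (15 → 19). Not NE.
(Left, Left): Shop 1 gets 16, best alternative 14; Shop 2 gets 19, best alternative 11. No profitable deviation — NE.
(Left, Center): Shop 1 can switch to Center (12 → 19). Not NE.
(Center, Far-L): Shop 1 can switch to Far-L (6 → 19). Not NE.
(Center, Left): Shop 1 can switch to Far-L (8 → 14). Not NE.
(Center, Center): Shop 1 gets 19, best alternative 12; Shop 2 gets 15, best alternative 2. No profitable deviation — NE.
(Right, Far-L): Shop 1 can switch to Far-L (4 → 19). Not NE.
(Right, Left): Shop 1 can switch to Far-L (7 → 14). Not NE.
(The remaining 1 profile has a profitable deviation by the same check.)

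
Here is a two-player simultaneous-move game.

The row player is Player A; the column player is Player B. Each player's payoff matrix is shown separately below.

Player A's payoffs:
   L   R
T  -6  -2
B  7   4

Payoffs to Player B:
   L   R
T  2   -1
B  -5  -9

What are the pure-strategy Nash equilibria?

(B, L)

Check each profile: it is a Nash equilibrium iff no player can strictly gain by switching unilaterally.
(T, L): Player A can switch to B (-6 → 7). Not NE.
(T, R): Player A can switch to B (-2 → 4). Not NE.
(B, L): Player A gets 7, best alternative -6; Player B gets -5, best alternative -9. No profitable deviation — NE.
(B, R): Player B can switch to L (-9 → -5). Not NE.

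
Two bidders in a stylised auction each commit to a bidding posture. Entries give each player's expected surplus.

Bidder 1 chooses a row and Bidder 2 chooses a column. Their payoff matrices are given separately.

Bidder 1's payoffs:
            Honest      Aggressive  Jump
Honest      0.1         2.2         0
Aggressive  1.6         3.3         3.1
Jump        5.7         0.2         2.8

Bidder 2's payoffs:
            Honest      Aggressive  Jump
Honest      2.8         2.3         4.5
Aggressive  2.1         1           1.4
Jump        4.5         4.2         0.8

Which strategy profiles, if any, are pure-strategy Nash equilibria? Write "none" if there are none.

Pure NE: (Jump, Honest)

Bidder 1 against Honest: payoffs 0.1, 1.6, 5.7 → best response Jump.
Bidder 1 against Aggressive: payoffs 2.2, 3.3, 0.2 → best response Aggressive.
Bidder 1 against Jump: payoffs 0, 3.1, 2.8 → best response Aggressive.
Bidder 2 against Honest: payoffs 2.8, 2.3, 4.5 → best response Jump.
Bidder 2 against Aggressive: payoffs 2.1, 1, 1.4 → best response Honest.
Bidder 2 against Jump: payoffs 4.5, 4.2, 0.8 → best response Honest.
Mutual best responses: (Jump, Honest).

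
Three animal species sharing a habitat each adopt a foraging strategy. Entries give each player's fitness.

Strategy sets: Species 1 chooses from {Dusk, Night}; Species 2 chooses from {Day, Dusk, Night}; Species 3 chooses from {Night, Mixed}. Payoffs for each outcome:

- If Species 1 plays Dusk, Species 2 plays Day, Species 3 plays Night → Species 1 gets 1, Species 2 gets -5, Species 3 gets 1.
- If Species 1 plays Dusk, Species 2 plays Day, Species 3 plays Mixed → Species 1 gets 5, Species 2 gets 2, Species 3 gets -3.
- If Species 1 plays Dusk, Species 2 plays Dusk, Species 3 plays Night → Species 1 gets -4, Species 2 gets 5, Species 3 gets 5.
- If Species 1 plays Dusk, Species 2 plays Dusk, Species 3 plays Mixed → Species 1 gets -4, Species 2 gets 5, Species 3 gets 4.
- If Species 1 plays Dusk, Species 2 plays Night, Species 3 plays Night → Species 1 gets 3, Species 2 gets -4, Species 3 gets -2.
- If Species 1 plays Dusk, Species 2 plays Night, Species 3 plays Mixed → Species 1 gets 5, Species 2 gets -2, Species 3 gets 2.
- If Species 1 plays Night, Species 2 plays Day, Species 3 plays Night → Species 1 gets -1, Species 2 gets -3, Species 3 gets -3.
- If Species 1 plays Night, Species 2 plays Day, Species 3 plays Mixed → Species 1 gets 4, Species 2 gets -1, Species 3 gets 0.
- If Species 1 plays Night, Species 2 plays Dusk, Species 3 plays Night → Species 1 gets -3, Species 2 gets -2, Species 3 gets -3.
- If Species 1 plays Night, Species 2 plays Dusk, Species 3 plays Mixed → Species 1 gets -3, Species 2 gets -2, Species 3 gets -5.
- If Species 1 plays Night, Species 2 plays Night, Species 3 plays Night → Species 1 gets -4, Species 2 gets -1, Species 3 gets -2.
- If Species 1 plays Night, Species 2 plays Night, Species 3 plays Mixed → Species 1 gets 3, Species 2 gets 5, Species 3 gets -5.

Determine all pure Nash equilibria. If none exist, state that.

This game has no pure Nash equilibrium.

Species 1 against (Day, Night): payoffs 1, -1 → best response Dusk.
Species 1 against (Day, Mixed): payoffs 5, 4 → best response Dusk.
Species 1 against (Dusk, Night): payoffs -4, -3 → best response Night.
Species 1 against (Dusk, Mixed): payoffs -4, -3 → best response Night.
Species 1 against (Night, Night): payoffs 3, -4 → best response Dusk.
Species 1 against (Night, Mixed): payoffs 5, 3 → best response Dusk.
Species 2 against (Dusk, Night): payoffs -5, 5, -4 → best response Dusk.
Species 2 against (Dusk, Mixed): payoffs 2, 5, -2 → best response Dusk.
Species 2 against (Night, Night): payoffs -3, -2, -1 → best response Night.
Species 2 against (Night, Mixed): payoffs -1, -2, 5 → best response Night.
Species 3 against (Dusk, Day): payoffs 1, -3 → best response Night.
Species 3 against (Dusk, Dusk): payoffs 5, 4 → best response Night.
Species 3 against (Dusk, Night): payoffs -2, 2 → best response Mixed.
Species 3 against (Night, Day): payoffs -3, 0 → best response Mixed.
Species 3 against (Night, Dusk): payoffs -3, -5 → best response Night.
Species 3 against (Night, Night): payoffs -2, -5 → best response Night.
No profile is a mutual best response for all players.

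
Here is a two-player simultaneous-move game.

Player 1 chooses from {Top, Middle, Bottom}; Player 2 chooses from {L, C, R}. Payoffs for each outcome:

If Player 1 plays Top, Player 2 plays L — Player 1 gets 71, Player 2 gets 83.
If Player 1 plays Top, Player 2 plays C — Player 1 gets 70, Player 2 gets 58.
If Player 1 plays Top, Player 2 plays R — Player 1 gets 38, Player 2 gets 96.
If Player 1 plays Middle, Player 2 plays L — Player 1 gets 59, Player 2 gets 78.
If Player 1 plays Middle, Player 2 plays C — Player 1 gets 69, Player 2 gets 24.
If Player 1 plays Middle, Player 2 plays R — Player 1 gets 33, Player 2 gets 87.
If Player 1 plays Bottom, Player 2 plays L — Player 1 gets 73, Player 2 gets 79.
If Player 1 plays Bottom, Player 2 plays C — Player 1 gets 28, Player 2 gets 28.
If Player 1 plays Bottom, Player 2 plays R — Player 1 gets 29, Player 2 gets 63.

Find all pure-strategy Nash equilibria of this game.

Player 1 against L: payoffs 71, 59, 73 → best response Bottom.
Player 1 against C: payoffs 70, 69, 28 → best response Top.
Player 1 against R: payoffs 38, 33, 29 → best response Top.
Player 2 against Top: payoffs 83, 58, 96 → best response R.
Player 2 against Middle: payoffs 78, 24, 87 → best response R.
Player 2 against Bottom: payoffs 79, 28, 63 → best response L.
Mutual best responses: (Top, R); (Bottom, L).

Pure-strategy Nash equilibria: (Top, R), (Bottom, L)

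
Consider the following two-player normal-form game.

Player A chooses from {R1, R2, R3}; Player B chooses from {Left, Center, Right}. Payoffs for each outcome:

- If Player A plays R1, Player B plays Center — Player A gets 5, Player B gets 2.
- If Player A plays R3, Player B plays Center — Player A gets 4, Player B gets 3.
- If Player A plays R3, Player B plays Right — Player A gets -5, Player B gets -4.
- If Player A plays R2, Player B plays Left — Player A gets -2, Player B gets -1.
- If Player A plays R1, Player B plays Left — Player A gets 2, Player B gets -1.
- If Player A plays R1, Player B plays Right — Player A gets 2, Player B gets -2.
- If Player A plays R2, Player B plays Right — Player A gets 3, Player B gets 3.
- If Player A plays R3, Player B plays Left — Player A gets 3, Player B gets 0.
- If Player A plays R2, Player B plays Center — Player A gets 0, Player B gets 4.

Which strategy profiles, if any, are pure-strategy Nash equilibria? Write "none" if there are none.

The unique pure-strategy Nash equilibrium is (R1, Center).

Mark each player's best response to every combination of opponents' strategies; a profile where every player is best-responding is a pure Nash equilibrium.
Player A against Left: payoffs 2, -2, 3 → best response R3.
Player A against Center: payoffs 5, 0, 4 → best response R1.
Player A against Right: payoffs 2, 3, -5 → best response R2.
Player B against R1: payoffs -1, 2, -2 → best response Center.
Player B against R2: payoffs -1, 4, 3 → best response Center.
Player B against R3: payoffs 0, 3, -4 → best response Center.
Mutual best responses: (R1, Center).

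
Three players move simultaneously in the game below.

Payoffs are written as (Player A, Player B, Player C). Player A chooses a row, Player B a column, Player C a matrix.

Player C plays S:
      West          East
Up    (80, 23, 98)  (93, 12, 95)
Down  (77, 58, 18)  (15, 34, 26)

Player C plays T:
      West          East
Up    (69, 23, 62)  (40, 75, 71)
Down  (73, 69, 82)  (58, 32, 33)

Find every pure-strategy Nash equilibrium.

For each player, find the best response to each opponent profile; mutual best responses are the pure NE.
Player A against (West, S): payoffs 80, 77 → best response Up.
Player A against (West, T): payoffs 69, 73 → best response Down.
Player A against (East, S): payoffs 93, 15 → best response Up.
Player A against (East, T): payoffs 40, 58 → best response Down.
Player B against (Up, S): payoffs 23, 12 → best response West.
Player B against (Up, T): payoffs 23, 75 → best response East.
Player B against (Down, S): payoffs 58, 34 → best response West.
Player B against (Down, T): payoffs 69, 32 → best response West.
Player C against (Up, West): payoffs 98, 62 → best response S.
Player C against (Up, East): payoffs 95, 71 → best response S.
Player C against (Down, West): payoffs 18, 82 → best response T.
Player C against (Down, East): payoffs 26, 33 → best response T.
Mutual best responses: (Up, West, S); (Down, West, T).

The pure Nash equilibria are (Up, West, S), (Down, West, T).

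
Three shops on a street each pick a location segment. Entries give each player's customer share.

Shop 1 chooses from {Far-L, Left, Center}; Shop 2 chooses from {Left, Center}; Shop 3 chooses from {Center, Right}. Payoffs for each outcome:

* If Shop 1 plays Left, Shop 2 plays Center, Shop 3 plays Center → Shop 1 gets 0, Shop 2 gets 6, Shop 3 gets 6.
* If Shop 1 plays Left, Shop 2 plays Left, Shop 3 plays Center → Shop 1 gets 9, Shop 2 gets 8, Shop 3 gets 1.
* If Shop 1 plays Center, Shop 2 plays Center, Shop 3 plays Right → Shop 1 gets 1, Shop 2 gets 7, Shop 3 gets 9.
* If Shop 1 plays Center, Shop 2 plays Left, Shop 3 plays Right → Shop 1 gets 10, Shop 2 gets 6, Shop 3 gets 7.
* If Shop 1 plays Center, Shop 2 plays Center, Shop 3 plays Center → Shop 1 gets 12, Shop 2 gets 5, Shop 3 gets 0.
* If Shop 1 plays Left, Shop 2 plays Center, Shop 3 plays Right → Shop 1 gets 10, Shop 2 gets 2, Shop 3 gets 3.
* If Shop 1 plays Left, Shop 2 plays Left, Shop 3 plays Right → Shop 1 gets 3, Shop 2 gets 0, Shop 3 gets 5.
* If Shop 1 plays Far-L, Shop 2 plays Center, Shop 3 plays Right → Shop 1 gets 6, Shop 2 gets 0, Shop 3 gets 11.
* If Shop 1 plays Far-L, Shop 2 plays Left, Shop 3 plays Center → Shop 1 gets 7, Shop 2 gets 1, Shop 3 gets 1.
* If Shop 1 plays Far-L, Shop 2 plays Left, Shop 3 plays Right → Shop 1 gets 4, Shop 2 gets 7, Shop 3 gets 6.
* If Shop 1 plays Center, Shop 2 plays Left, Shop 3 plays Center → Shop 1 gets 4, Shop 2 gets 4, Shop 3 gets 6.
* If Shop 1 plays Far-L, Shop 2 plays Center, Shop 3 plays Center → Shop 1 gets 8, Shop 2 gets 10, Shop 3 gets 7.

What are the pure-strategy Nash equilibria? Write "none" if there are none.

(Far-L, Left, Center): Shop 1 can switch to Left (7 → 9). Not NE.
(Far-L, Left, Right): Shop 1 can switch to Center (4 → 10). Not NE.
(Far-L, Center, Center): Shop 1 can switch to Center (8 → 12). Not NE.
(Far-L, Center, Right): Shop 1 can switch to Left (6 → 10). Not NE.
(Left, Left, Center): Shop 3 can switch to Right (1 → 5). Not NE.
(Left, Left, Right): Shop 1 can switch to Far-L (3 → 4). Not NE.
(Left, Center, Center): Shop 1 can switch to Far-L (0 → 8). Not NE.
(Left, Center, Right): Shop 3 can switch to Center (3 → 6). Not NE.
(Center, Left, Center): Shop 1 can switch to Far-L (4 → 7). Not NE.
(Center, Left, Right): Shop 2 can switch to Center (6 → 7). Not NE.
(Center, Center, Center): Shop 3 can switch to Right (0 → 9). Not NE.
(Center, Center, Right): Shop 1 can switch to Far-L (1 → 6). Not NE.

No pure-strategy Nash equilibrium.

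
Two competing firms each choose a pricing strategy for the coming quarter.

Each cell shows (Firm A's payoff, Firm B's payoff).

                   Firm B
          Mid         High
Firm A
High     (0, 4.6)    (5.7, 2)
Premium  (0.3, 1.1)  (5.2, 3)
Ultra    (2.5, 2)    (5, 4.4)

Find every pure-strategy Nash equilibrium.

There is no pure-strategy Nash equilibrium.

Firm A against Mid: payoffs 0, 0.3, 2.5 → best response Ultra.
Firm A against High: payoffs 5.7, 5.2, 5 → best response High.
Firm B against High: payoffs 4.6, 2 → best response Mid.
Firm B against Premium: payoffs 1.1, 3 → best response High.
Firm B against Ultra: payoffs 2, 4.4 → best response High.
No profile is a mutual best response for all players.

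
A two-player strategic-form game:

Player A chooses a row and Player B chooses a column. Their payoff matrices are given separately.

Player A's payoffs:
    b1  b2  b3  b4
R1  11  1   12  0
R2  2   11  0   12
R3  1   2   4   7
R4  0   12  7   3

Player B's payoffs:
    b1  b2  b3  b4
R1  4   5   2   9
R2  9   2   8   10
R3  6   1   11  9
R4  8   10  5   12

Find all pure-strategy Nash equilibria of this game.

Pure NE: (R2, b4)

Mark each player's best response to every combination of opponents' strategies; a profile where every player is best-responding is a pure Nash equilibrium.
Player A against b1: payoffs 11, 2, 1, 0 → best response R1.
Player A against b2: payoffs 1, 11, 2, 12 → best response R4.
Player A against b3: payoffs 12, 0, 4, 7 → best response R1.
Player A against b4: payoffs 0, 12, 7, 3 → best response R2.
Player B against R1: payoffs 4, 5, 2, 9 → best response b4.
Player B against R2: payoffs 9, 2, 8, 10 → best response b4.
Player B against R3: payoffs 6, 1, 11, 9 → best response b3.
Player B against R4: payoffs 8, 10, 5, 12 → best response b4.
Mutual best responses: (R2, b4).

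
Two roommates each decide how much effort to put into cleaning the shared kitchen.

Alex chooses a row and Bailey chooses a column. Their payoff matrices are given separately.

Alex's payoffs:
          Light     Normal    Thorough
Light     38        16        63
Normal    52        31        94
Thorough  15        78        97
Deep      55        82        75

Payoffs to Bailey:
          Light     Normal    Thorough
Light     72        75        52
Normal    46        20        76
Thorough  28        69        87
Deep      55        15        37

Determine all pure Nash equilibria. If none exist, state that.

Pure-strategy Nash equilibria: (Thorough, Thorough); (Deep, Light)

Mark each player's best response to every combination of opponents' strategies; a profile where every player is best-responding is a pure Nash equilibrium.
Alex against Light: payoffs 38, 52, 15, 55 → best response Deep.
Alex against Normal: payoffs 16, 31, 78, 82 → best response Deep.
Alex against Thorough: payoffs 63, 94, 97, 75 → best response Thorough.
Bailey against Light: payoffs 72, 75, 52 → best response Normal.
Bailey against Normal: payoffs 46, 20, 76 → best response Thorough.
Bailey against Thorough: payoffs 28, 69, 87 → best response Thorough.
Bailey against Deep: payoffs 55, 15, 37 → best response Light.
Mutual best responses: (Thorough, Thorough); (Deep, Light).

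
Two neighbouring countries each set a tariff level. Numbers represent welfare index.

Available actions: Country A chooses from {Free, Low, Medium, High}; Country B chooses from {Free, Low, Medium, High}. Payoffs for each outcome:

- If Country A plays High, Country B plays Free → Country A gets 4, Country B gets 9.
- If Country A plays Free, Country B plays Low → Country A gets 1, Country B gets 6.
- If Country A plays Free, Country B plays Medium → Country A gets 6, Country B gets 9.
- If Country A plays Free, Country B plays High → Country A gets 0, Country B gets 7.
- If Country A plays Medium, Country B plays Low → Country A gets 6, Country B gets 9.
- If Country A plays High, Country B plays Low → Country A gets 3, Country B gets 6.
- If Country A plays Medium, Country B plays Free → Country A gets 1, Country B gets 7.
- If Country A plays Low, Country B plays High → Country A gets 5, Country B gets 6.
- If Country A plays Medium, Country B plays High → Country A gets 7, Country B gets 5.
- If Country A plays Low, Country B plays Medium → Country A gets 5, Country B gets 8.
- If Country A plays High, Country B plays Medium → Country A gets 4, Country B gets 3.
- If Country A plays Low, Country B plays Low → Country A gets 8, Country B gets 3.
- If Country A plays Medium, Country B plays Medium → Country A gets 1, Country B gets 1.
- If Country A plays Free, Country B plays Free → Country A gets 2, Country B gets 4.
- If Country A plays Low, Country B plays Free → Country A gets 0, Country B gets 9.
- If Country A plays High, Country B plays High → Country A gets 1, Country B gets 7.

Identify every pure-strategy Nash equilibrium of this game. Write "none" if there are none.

Check each profile: it is a Nash equilibrium iff no player can strictly gain by switching unilaterally.
(Free, Free): Country A can switch to High (2 → 4). Not NE.
(Free, Low): Country A can switch to Low (1 → 8). Not NE.
(Free, Medium): Country A gets 6, best alternative 5; Country B gets 9, best alternative 7. No profitable deviation — NE.
(Free, High): Country A can switch to Low (0 → 5). Not NE.
(Low, Free): Country A can switch to Free (0 → 2). Not NE.
(Low, Low): Country B can switch to Free (3 → 9). Not NE.
(Low, Medium): Country A can switch to Free (5 → 6). Not NE.
(Low, High): Country A can switch to Medium (5 → 7). Not NE.
(Medium, Free): Country A can switch to Free (1 → 2). Not NE.
(Medium, Low): Country A can switch to Low (6 → 8). Not NE.
(Medium, Medium): Country A can switch to Free (1 → 6). Not NE.
(High, Free): Country A gets 4, best alternative 2; Country B gets 9, best alternative 7. No profitable deviation — NE.
(The remaining 4 profiles each have a profitable deviation by the same check.)

Pure-strategy Nash equilibria: (Free, Medium) and (High, Free)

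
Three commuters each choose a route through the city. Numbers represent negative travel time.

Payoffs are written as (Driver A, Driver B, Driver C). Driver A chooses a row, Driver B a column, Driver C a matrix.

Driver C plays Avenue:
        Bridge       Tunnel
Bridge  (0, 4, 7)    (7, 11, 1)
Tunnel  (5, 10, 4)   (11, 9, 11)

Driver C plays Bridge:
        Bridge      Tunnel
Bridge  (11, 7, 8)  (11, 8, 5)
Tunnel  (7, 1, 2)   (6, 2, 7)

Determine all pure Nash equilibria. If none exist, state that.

For each strategy profile, look for a profitable unilateral deviation.
(Bridge, Bridge, Avenue): Driver A can switch to Tunnel (0 → 5). Not NE.
(Bridge, Bridge, Bridge): Driver B can switch to Tunnel (7 → 8). Not NE.
(Bridge, Tunnel, Avenue): Driver A can switch to Tunnel (7 → 11). Not NE.
(Bridge, Tunnel, Bridge): Driver A gets 11, best alternative 6; Driver B gets 8, best alternative 7; Driver C gets 5, best alternative 1. No profitable deviation — NE.
(Tunnel, Bridge, Avenue): Driver A gets 5, best alternative 0; Driver B gets 10, best alternative 9; Driver C gets 4, best alternative 2. No profitable deviation — NE.
(Tunnel, Bridge, Bridge): Driver A can switch to Bridge (7 → 11). Not NE.
(Tunnel, Tunnel, Avenue): Driver B can switch to Bridge (9 → 10). Not NE.
(Tunnel, Tunnel, Bridge): Driver A can switch to Bridge (6 → 11). Not NE.

The pure Nash equilibria are (Bridge, Tunnel, Bridge); (Tunnel, Bridge, Avenue).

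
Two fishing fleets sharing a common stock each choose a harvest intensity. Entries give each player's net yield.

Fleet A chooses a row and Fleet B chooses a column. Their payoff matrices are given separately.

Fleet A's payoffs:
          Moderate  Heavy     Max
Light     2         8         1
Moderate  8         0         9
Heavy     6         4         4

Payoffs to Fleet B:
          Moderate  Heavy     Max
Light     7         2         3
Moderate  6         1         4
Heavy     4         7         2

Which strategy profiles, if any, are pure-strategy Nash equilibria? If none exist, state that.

(Moderate, Moderate)

Check each profile: it is a Nash equilibrium iff no player can strictly gain by switching unilaterally.
(Light, Moderate): Fleet A can switch to Moderate (2 → 8). Not NE.
(Light, Heavy): Fleet B can switch to Moderate (2 → 7). Not NE.
(Light, Max): Fleet A can switch to Moderate (1 → 9). Not NE.
(Moderate, Moderate): Fleet A gets 8, best alternative 6; Fleet B gets 6, best alternative 4. No profitable deviation — NE.
(Moderate, Heavy): Fleet A can switch to Light (0 → 8). Not NE.
(Moderate, Max): Fleet B can switch to Moderate (4 → 6). Not NE.
(Heavy, Moderate): Fleet A can switch to Moderate (6 → 8). Not NE.
(Heavy, Heavy): Fleet A can switch to Light (4 → 8). Not NE.
(Heavy, Max): Fleet A can switch to Moderate (4 → 9). Not NE.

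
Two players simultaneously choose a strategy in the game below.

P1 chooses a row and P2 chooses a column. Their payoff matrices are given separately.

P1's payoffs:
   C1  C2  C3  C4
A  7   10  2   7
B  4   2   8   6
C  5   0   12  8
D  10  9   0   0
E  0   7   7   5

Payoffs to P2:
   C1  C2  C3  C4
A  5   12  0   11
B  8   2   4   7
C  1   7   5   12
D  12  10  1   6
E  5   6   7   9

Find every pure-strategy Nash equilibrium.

(A, C2); (C, C4); (D, C1)

Mark each player's best response to every combination of opponents' strategies; a profile where every player is best-responding is a pure Nash equilibrium.
P1 against C1: payoffs 7, 4, 5, 10, 0 → best response D.
P1 against C2: payoffs 10, 2, 0, 9, 7 → best response A.
P1 against C3: payoffs 2, 8, 12, 0, 7 → best response C.
P1 against C4: payoffs 7, 6, 8, 0, 5 → best response C.
P2 against A: payoffs 5, 12, 0, 11 → best response C2.
P2 against B: payoffs 8, 2, 4, 7 → best response C1.
P2 against C: payoffs 1, 7, 5, 12 → best response C4.
P2 against D: payoffs 12, 10, 1, 6 → best response C1.
P2 against E: payoffs 5, 6, 7, 9 → best response C4.
Mutual best responses: (A, C2); (C, C4); (D, C1).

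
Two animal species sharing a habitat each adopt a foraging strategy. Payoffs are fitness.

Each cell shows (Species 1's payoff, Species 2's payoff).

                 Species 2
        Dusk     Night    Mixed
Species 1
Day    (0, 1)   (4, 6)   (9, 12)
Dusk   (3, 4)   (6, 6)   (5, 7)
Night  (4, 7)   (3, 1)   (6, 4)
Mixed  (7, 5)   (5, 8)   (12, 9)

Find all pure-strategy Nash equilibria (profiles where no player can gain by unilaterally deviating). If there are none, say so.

Species 1 against Dusk: payoffs 0, 3, 4, 7 → best response Mixed.
Species 1 against Night: payoffs 4, 6, 3, 5 → best response Dusk.
Species 1 against Mixed: payoffs 9, 5, 6, 12 → best response Mixed.
Species 2 against Day: payoffs 1, 6, 12 → best response Mixed.
Species 2 against Dusk: payoffs 4, 6, 7 → best response Mixed.
Species 2 against Night: payoffs 7, 1, 4 → best response Dusk.
Species 2 against Mixed: payoffs 5, 8, 9 → best response Mixed.
Mutual best responses: (Mixed, Mixed).

(Mixed, Mixed)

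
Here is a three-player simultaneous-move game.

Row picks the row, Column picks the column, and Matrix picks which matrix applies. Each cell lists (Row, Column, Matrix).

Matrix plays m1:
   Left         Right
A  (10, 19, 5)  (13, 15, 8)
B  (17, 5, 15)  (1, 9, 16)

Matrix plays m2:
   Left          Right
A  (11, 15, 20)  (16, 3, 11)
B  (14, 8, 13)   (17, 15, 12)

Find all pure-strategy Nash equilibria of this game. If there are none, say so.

Mark each player's best response to every combination of opponents' strategies; a profile where every player is best-responding is a pure Nash equilibrium.
Row against (Left, m1): payoffs 10, 17 → best response B.
Row against (Left, m2): payoffs 11, 14 → best response B.
Row against (Right, m1): payoffs 13, 1 → best response A.
Row against (Right, m2): payoffs 16, 17 → best response B.
Column against (A, m1): payoffs 19, 15 → best response Left.
Column against (A, m2): payoffs 15, 3 → best response Left.
Column against (B, m1): payoffs 5, 9 → best response Right.
Column against (B, m2): payoffs 8, 15 → best response Right.
Matrix against (A, Left): payoffs 5, 20 → best response m2.
Matrix against (A, Right): payoffs 8, 11 → best response m2.
Matrix against (B, Left): payoffs 15, 13 → best response m1.
Matrix against (B, Right): payoffs 16, 12 → best response m1.
No profile is a mutual best response for all players.

none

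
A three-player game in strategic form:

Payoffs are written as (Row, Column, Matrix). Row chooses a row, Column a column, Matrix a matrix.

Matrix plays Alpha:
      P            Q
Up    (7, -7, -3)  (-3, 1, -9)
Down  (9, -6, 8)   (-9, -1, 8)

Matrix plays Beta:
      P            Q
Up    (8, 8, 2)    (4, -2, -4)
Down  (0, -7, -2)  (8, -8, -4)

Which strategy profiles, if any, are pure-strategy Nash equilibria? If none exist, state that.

Row against (P, Alpha): payoffs 7, 9 → best response Down.
Row against (P, Beta): payoffs 8, 0 → best response Up.
Row against (Q, Alpha): payoffs -3, -9 → best response Up.
Row against (Q, Beta): payoffs 4, 8 → best response Down.
Column against (Up, Alpha): payoffs -7, 1 → best response Q.
Column against (Up, Beta): payoffs 8, -2 → best response P.
Column against (Down, Alpha): payoffs -6, -1 → best response Q.
Column against (Down, Beta): payoffs -7, -8 → best response P.
Matrix against (Up, P): payoffs -3, 2 → best response Beta.
Matrix against (Up, Q): payoffs -9, -4 → best response Beta.
Matrix against (Down, P): payoffs 8, -2 → best response Alpha.
Matrix against (Down, Q): payoffs 8, -4 → best response Alpha.
Mutual best responses: (Up, P, Beta).

Pure NE: (Up, P, Beta)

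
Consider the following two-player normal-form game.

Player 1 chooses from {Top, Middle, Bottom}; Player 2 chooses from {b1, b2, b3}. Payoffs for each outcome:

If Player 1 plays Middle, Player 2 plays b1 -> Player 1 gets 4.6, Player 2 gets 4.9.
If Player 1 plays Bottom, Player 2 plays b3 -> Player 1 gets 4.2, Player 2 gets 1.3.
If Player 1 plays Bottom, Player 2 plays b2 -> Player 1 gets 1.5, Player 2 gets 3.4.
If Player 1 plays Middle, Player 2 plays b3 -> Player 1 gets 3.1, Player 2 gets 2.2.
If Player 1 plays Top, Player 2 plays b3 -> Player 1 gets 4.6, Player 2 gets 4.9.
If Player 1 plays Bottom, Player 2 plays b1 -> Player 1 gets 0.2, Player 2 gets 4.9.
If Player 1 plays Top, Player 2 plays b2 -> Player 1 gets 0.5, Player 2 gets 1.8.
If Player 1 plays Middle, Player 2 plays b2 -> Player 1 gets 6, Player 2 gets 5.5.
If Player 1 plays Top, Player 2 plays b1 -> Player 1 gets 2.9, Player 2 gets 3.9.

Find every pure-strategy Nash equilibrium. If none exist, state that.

(Top, b3) and (Middle, b2)

Mark each player's best response to every combination of opponents' strategies; a profile where every player is best-responding is a pure Nash equilibrium.
Player 1 against b1: payoffs 2.9, 4.6, 0.2 → best response Middle.
Player 1 against b2: payoffs 0.5, 6, 1.5 → best response Middle.
Player 1 against b3: payoffs 4.6, 3.1, 4.2 → best response Top.
Player 2 against Top: payoffs 3.9, 1.8, 4.9 → best response b3.
Player 2 against Middle: payoffs 4.9, 5.5, 2.2 → best response b2.
Player 2 against Bottom: payoffs 4.9, 3.4, 1.3 → best response b1.
Mutual best responses: (Top, b3); (Middle, b2).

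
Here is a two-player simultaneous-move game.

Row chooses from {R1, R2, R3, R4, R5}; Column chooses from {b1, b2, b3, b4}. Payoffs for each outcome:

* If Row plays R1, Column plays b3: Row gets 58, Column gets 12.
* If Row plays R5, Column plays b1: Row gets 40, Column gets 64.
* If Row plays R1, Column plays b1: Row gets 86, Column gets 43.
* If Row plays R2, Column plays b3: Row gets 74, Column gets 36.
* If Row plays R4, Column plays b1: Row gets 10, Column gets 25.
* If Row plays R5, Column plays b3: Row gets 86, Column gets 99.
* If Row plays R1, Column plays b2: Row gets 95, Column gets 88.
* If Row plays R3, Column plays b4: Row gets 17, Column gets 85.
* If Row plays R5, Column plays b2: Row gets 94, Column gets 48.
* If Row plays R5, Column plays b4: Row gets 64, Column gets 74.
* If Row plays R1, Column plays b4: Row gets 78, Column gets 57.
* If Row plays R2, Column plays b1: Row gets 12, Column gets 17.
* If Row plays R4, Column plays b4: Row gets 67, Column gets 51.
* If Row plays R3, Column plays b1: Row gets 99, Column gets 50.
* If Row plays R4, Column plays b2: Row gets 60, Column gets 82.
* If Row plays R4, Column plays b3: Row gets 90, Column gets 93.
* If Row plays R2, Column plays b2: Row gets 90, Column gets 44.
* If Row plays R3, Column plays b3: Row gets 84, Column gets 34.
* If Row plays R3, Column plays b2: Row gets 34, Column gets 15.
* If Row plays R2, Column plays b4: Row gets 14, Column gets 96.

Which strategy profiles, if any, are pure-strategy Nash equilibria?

(R1, b1): Row can switch to R3 (86 → 99). Not NE.
(R1, b2): Row gets 95, best alternative 94; Column gets 88, best alternative 57. No profitable deviation — NE.
(R1, b3): Row can switch to R2 (58 → 74). Not NE.
(R1, b4): Column can switch to b2 (57 → 88). Not NE.
(R2, b1): Row can switch to R1 (12 → 86). Not NE.
(R2, b2): Row can switch to R1 (90 → 95). Not NE.
(R2, b3): Row can switch to R3 (74 → 84). Not NE.
(R2, b4): Row can switch to R1 (14 → 78). Not NE.
(R3, b1): Column can switch to b4 (50 → 85). Not NE.
(R3, b2): Row can switch to R1 (34 → 95). Not NE.
(R3, b3): Row can switch to R4 (84 → 90). Not NE.
(R3, b4): Row can switch to R1 (17 → 78). Not NE.
(R4, b1): Row can switch to R1 (10 → 86). Not NE.
(R4, b3): Row gets 90, best alternative 86; Column gets 93, best alternative 82. No profitable deviation — NE.
(The remaining 6 profiles each have a profitable deviation by the same check.)

Pure-strategy Nash equilibria: (R1, b2), (R4, b3)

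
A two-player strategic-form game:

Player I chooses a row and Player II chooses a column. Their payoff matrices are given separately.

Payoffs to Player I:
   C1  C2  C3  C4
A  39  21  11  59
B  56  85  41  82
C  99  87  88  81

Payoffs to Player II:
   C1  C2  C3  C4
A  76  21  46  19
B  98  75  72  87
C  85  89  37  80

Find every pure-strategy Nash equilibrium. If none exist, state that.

(A, C1): Player I can switch to B (39 → 56). Not NE.
(A, C2): Player I can switch to B (21 → 85). Not NE.
(A, C3): Player I can switch to B (11 → 41). Not NE.
(A, C4): Player I can switch to B (59 → 82). Not NE.
(B, C1): Player I can switch to C (56 → 99). Not NE.
(B, C2): Player I can switch to C (85 → 87). Not NE.
(B, C3): Player I can switch to C (41 → 88). Not NE.
(B, C4): Player II can switch to C1 (87 → 98). Not NE.
(C, C1): Player II can switch to C2 (85 → 89). Not NE.
(C, C2): Player I gets 87, best alternative 85; Player II gets 89, best alternative 85. No profitable deviation — NE.
(C, C3): Player II can switch to C1 (37 → 85). Not NE.
(C, C4): Player I can switch to B (81 → 82). Not NE.

The unique pure-strategy Nash equilibrium is (C, C2).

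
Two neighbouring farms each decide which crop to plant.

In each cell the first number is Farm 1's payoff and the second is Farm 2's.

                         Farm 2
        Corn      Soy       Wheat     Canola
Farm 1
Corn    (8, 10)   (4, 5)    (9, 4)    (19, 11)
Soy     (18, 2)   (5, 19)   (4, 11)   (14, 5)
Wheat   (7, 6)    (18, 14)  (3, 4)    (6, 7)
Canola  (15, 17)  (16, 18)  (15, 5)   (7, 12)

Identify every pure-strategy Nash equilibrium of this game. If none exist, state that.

Pure-strategy Nash equilibria: (Corn, Canola), (Wheat, Soy)

Mark each player's best response to every combination of opponents' strategies; a profile where every player is best-responding is a pure Nash equilibrium.
Farm 1 against Corn: payoffs 8, 18, 7, 15 → best response Soy.
Farm 1 against Soy: payoffs 4, 5, 18, 16 → best response Wheat.
Farm 1 against Wheat: payoffs 9, 4, 3, 15 → best response Canola.
Farm 1 against Canola: payoffs 19, 14, 6, 7 → best response Corn.
Farm 2 against Corn: payoffs 10, 5, 4, 11 → best response Canola.
Farm 2 against Soy: payoffs 2, 19, 11, 5 → best response Soy.
Farm 2 against Wheat: payoffs 6, 14, 4, 7 → best response Soy.
Farm 2 against Canola: payoffs 17, 18, 5, 12 → best response Soy.
Mutual best responses: (Corn, Canola); (Wheat, Soy).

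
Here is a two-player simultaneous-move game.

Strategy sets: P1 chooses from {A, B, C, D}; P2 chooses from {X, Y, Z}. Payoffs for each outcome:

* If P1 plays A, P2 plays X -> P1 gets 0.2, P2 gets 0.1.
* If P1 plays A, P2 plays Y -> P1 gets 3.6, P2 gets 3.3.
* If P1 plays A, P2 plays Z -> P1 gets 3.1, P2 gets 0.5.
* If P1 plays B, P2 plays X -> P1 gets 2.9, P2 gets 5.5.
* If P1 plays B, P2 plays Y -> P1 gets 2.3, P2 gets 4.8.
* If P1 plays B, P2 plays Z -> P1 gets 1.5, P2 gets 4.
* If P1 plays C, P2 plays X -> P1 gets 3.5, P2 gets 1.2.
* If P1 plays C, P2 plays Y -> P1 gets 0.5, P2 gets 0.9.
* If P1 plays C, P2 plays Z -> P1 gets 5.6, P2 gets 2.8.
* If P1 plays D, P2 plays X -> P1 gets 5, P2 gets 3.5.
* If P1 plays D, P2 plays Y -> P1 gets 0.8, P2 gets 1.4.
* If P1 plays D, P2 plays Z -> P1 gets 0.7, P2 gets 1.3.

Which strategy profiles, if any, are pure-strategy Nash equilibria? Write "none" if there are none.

For each strategy profile, look for a profitable unilateral deviation.
(A, X): P1 can switch to B (0.2 → 2.9). Not NE.
(A, Y): P1 gets 3.6, best alternative 2.3; P2 gets 3.3, best alternative 0.5. No profitable deviation — NE.
(A, Z): P1 can switch to C (3.1 → 5.6). Not NE.
(B, X): P1 can switch to C (2.9 → 3.5). Not NE.
(B, Y): P1 can switch to A (2.3 → 3.6). Not NE.
(B, Z): P1 can switch to A (1.5 → 3.1). Not NE.
(C, X): P1 can switch to D (3.5 → 5). Not NE.
(C, Y): P1 can switch to A (0.5 → 3.6). Not NE.
(C, Z): P1 gets 5.6, best alternative 3.1; P2 gets 2.8, best alternative 1.2. No profitable deviation — NE.
(D, X): P1 gets 5, best alternative 3.5; P2 gets 3.5, best alternative 1.4. No profitable deviation — NE.
(D, Y): P1 can switch to A (0.8 → 3.6). Not NE.
(D, Z): P1 can switch to A (0.7 → 3.1). Not NE.

Pure-strategy Nash equilibria: (A, Y) and (C, Z) and (D, X)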